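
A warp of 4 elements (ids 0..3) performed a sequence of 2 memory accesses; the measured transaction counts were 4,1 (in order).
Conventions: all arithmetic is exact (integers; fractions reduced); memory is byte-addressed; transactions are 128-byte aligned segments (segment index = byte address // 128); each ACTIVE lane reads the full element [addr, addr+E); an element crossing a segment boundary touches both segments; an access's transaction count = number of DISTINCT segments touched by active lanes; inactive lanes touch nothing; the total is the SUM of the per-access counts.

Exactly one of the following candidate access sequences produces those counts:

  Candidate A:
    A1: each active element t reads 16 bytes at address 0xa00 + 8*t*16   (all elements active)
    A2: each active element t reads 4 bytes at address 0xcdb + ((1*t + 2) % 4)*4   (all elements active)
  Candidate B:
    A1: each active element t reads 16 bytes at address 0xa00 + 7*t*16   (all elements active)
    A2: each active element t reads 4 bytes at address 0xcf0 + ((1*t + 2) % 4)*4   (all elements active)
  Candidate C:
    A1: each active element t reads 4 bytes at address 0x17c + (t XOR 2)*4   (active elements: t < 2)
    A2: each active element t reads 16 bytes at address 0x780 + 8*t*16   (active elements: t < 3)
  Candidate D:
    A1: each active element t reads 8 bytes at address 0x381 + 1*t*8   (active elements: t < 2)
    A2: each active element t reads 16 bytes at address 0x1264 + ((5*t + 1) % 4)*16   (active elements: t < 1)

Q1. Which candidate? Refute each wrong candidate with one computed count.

B: A1 gives 3 transactions, not 4
C: A1 gives 1 transaction, not 4
D: A1 gives 1 transaction, not 4
A: all counts match (4,1)

Answer: A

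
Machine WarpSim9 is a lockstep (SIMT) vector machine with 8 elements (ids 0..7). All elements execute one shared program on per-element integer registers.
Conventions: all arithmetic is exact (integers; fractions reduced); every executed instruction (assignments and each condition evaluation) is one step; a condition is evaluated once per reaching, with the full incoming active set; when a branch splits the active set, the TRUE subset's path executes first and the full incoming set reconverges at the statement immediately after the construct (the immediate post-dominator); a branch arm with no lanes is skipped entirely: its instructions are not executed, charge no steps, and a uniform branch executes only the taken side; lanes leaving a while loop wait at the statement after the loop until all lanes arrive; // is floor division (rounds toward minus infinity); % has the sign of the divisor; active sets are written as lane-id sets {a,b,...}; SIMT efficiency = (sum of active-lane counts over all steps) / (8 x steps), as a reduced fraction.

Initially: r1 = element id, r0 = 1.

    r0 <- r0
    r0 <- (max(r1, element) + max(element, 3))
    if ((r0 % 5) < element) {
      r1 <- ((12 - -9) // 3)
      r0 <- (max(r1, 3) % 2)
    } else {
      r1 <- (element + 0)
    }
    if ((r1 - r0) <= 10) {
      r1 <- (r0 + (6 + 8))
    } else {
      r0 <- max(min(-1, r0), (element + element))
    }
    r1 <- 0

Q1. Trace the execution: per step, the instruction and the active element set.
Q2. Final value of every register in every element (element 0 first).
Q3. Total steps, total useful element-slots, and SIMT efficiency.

step 0: r0 <- r0                     {0,1,2,3,4,5,6,7}
step 1: r0 <- (max(r1, element) + max(element, 3)) {0,1,2,3,4,5,6,7}
step 2: eval ((r0 % 5) < element)    {0,1,2,3,4,5,6,7}
step 3: r1 <- ((12 - -9) // 3)       {2,3,4,5,6,7}
step 4: r0 <- (max(r1, 3) % 2)       {2,3,4,5,6,7}
step 5: r1 <- (element + 0)          {0,1}
step 6: eval ((r1 - r0) <= 10)       {0,1,2,3,4,5,6,7}
step 7: r1 <- (r0 + (6 + 8))         {0,1,2,3,4,5,6,7}
step 8: r1 <- 0                      {0,1,2,3,4,5,6,7}

Answer: 9 steps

r1: 0,0,0,0,0,0,0,0
r0: 3,4,1,1,1,1,1,1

steps = 9; useful = 62; efficiency = 62/72 = 31/36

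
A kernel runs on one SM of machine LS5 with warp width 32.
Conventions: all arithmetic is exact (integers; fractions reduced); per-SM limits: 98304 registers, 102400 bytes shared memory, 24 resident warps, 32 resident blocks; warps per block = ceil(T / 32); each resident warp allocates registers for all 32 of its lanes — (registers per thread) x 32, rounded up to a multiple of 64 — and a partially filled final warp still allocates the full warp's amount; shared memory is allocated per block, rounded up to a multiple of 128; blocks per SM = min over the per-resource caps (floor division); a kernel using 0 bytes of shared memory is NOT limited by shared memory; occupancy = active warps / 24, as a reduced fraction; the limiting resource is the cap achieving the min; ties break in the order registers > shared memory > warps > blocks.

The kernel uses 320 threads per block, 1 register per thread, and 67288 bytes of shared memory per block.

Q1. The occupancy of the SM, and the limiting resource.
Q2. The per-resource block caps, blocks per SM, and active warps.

Answer: occupancy 5/12, limited by shared memory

registers: 153 blocks
shared memory: 1 block
warps: 2 blocks
blocks: 32 blocks

Answer: 1 block, 10 active warps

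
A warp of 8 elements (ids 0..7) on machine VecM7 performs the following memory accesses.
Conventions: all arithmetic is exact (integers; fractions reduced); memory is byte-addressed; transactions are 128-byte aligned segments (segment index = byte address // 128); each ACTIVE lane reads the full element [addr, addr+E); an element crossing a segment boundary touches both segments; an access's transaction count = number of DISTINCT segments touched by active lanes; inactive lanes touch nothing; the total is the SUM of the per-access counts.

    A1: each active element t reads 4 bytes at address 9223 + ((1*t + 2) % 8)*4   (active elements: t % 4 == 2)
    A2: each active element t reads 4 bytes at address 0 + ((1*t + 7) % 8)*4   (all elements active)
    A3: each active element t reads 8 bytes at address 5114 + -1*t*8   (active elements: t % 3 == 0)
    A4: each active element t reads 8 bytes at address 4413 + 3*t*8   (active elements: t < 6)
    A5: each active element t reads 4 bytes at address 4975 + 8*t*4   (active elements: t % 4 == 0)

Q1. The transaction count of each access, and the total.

A1: 1 transaction
A2: 1 transaction
A3: 2 transactions
A4: 2 transactions
A5: 2 transactions

Answer: 1,1,2,2,2; total 8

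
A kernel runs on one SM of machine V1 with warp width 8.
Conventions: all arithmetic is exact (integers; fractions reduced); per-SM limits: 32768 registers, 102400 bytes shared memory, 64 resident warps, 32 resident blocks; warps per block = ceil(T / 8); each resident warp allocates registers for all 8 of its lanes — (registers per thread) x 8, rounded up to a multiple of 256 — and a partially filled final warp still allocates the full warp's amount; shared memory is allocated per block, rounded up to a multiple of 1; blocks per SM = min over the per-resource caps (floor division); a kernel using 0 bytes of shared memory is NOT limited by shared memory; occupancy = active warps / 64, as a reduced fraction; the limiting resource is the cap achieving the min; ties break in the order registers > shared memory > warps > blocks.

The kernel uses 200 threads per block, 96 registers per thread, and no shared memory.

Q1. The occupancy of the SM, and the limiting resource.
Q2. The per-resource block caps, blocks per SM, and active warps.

Answer: occupancy 25/64, limited by registers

registers: 1 block
shared memory: no limit (kernel uses none)
warps: 2 blocks
blocks: 32 blocks

Answer: 1 block, 25 active warps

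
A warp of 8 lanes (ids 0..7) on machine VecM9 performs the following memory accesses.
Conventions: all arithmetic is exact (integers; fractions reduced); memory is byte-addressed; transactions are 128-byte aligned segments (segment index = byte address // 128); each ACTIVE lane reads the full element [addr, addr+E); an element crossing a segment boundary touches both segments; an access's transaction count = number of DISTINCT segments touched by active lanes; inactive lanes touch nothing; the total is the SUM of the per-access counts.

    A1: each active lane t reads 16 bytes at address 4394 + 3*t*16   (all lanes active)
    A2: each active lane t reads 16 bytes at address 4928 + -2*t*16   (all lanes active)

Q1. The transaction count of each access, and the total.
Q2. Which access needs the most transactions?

A1: 4 transactions
A2: 3 transactions

Answer: 4,3; total 7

Answer: A1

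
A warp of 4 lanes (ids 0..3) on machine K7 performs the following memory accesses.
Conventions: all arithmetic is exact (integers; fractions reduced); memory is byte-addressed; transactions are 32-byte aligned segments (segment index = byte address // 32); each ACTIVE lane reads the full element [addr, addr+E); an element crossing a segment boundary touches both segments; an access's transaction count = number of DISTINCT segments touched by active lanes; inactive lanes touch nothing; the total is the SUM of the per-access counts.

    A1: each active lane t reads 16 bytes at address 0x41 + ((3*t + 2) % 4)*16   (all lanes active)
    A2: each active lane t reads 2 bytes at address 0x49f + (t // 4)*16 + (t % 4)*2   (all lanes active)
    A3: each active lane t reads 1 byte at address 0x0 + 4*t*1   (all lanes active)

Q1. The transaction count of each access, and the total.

A1: 3 transactions
A2: 2 transactions
A3: 1 transaction

Answer: 3,2,1; total 6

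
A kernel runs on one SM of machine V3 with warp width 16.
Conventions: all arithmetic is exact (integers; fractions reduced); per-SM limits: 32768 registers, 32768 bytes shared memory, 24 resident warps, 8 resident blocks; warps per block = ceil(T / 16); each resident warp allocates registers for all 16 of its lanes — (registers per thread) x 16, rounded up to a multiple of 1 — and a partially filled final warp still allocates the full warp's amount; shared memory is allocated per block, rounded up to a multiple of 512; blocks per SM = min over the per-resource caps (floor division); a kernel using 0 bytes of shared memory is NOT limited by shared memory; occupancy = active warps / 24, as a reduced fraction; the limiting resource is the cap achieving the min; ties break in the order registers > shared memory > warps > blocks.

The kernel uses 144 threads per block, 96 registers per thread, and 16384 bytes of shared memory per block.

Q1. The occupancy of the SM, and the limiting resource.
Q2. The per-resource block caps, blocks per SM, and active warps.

Answer: occupancy 3/4, limited by registers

registers: 2 blocks
shared memory: 2 blocks
warps: 2 blocks
blocks: 8 blocks

Answer: 2 blocks, 18 active warps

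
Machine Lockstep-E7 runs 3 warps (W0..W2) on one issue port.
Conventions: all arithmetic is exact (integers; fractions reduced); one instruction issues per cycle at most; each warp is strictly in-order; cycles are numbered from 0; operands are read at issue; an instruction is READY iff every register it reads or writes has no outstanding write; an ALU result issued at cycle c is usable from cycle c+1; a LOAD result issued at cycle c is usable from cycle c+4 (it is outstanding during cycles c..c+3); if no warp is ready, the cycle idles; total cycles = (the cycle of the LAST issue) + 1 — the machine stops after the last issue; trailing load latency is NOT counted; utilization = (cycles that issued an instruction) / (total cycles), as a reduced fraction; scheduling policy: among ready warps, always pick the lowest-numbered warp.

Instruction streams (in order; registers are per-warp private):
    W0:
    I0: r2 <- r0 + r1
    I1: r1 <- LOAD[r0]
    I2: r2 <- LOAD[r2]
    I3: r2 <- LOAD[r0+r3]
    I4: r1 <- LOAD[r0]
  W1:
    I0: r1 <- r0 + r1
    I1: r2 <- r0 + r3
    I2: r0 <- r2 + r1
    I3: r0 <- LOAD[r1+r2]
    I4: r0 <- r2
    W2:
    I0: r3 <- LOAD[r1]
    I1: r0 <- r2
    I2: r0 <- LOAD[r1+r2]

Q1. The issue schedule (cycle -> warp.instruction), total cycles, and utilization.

cycle 0: W0.I0
cycle 1: W0.I1
cycle 2: W0.I2
cycle 3: W1.I0
cycle 4: W1.I1
cycle 5: W1.I2
cycle 6: W0.I3
cycle 7: W0.I4
cycle 8: W1.I3
cycle 9: W2.I0
cycle 10: W2.I1
cycle 11: W2.I2
cycle 12: W1.I4

Answer: 13 cycles, utilization 1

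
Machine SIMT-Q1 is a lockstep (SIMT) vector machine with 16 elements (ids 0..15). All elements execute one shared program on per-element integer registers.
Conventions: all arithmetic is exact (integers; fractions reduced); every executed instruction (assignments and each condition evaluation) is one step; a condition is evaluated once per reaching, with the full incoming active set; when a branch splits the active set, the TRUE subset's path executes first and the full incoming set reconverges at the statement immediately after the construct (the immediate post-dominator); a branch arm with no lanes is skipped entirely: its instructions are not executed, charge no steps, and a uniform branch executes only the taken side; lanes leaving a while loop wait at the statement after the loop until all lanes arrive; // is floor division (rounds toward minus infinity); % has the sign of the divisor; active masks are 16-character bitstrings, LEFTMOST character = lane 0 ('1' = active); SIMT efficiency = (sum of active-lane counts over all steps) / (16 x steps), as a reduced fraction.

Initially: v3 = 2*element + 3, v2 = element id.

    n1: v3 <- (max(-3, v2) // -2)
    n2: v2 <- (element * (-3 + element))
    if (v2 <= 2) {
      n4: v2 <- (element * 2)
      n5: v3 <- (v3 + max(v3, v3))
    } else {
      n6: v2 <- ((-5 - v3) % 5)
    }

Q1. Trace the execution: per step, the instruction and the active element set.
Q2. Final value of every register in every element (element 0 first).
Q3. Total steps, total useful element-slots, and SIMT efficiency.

step 0: v3 <- (max(-3, v2) // -2)    1111111111111111
step 1: v2 <- (element * (-3 + element)) 1111111111111111
step 2: eval (v2 <= 2)               1111111111111111
step 3: v2 <- (element * 2)          1111000000000000
step 4: v3 <- (v3 + max(v3, v3))     1111000000000000
step 5: v2 <- ((-5 - v3) % 5)        0000111111111111

Answer: 6 steps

v3: 0,-2,-2,-4,-2,-3,-3,-4,-4,-5,-5,-6,-6,-7,-7,-8
v2: 0,2,4,6,2,3,3,4,4,0,0,1,1,2,2,3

steps = 6; useful = 68; efficiency = 68/96 = 17/24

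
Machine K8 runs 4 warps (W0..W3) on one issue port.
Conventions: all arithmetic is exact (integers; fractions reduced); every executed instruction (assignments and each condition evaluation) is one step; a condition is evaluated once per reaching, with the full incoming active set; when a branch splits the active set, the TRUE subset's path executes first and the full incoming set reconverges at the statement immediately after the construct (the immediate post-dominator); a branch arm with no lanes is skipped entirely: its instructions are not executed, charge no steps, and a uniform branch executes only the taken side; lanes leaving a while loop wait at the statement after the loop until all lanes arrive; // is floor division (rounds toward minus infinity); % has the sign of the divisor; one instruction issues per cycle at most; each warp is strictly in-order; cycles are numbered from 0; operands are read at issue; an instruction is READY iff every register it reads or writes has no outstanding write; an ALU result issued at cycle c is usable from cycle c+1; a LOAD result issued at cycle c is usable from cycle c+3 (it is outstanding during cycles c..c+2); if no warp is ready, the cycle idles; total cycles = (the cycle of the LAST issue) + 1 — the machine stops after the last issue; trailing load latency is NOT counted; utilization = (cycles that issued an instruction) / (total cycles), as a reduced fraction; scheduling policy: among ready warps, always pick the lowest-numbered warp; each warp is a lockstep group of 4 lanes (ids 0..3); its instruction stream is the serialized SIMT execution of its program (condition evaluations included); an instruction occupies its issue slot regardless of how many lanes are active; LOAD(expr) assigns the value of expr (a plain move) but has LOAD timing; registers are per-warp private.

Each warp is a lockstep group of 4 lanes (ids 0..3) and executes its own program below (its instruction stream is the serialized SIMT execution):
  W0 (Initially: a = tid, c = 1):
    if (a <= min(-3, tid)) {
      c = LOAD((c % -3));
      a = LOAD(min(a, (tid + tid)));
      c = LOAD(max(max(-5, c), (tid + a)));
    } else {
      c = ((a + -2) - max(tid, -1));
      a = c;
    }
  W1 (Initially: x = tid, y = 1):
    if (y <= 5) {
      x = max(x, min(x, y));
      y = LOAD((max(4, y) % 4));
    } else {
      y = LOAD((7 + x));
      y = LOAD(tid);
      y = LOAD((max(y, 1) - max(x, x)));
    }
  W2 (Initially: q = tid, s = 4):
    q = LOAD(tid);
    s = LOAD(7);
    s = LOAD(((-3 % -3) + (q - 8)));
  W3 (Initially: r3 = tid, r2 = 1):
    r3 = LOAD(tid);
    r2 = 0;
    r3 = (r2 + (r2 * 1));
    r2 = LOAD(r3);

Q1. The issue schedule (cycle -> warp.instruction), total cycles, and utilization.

cycle 0: W0.I0
cycle 1: W0.I1
cycle 2: W0.I2
cycle 3: W1.I0
cycle 4: W1.I1
cycle 5: W1.I2
cycle 6: W2.I0
cycle 7: W2.I1
cycle 8: W3.I0
cycle 9: W3.I1
cycle 10: W2.I2
cycle 11: W3.I2
cycle 12: W3.I3

Answer: 13 cycles, utilization 1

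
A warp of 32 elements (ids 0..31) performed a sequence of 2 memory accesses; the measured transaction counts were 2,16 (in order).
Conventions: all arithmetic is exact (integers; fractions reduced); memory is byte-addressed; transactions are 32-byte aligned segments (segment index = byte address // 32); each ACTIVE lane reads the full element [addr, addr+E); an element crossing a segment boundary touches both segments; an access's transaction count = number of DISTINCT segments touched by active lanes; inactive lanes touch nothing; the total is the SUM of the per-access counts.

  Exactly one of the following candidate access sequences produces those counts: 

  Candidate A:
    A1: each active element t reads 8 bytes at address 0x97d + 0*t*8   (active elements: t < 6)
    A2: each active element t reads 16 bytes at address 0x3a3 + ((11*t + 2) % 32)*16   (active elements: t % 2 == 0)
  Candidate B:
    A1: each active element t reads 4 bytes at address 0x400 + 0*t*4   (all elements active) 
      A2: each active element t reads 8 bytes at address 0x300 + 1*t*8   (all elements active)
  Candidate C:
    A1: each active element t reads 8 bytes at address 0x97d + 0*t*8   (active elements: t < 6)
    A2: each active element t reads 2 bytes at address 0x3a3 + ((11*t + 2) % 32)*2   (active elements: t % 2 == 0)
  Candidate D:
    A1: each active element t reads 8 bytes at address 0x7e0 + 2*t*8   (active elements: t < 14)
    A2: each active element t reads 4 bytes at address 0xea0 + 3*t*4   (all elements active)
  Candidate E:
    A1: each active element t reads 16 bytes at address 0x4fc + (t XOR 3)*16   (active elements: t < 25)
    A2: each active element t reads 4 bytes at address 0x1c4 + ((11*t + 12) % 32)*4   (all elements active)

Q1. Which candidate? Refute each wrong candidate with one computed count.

B: A1 gives 1 transaction, not 2
C: A2 gives 3 transactions, not 16
D: A1 gives 7 transactions, not 2
E: A1 gives 14 transactions, not 2
A: all counts match (2,16)

Answer: A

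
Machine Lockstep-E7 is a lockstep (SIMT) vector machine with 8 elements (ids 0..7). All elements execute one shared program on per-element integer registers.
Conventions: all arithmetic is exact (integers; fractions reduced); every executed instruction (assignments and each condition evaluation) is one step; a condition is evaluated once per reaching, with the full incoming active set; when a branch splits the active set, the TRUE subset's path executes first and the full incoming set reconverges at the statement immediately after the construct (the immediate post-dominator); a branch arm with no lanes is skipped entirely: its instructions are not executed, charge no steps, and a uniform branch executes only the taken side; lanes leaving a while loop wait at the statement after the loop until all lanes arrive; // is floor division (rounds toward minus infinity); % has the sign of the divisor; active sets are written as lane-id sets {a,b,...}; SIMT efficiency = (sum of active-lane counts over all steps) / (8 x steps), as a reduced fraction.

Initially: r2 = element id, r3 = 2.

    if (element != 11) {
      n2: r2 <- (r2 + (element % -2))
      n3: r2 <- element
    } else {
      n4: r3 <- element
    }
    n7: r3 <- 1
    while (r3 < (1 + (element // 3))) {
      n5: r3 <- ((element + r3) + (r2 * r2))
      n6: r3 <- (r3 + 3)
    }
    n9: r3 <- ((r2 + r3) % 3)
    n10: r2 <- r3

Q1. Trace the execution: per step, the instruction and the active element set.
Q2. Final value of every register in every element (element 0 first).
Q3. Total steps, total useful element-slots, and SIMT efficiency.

step 0: eval (element != 11)         {0,1,2,3,4,5,6,7}
step 1: r2 <- (r2 + (element % -2))  {0,1,2,3,4,5,6,7}
step 2: r2 <- element                {0,1,2,3,4,5,6,7}
step 3: r3 <- 1                      {0,1,2,3,4,5,6,7}
step 4: eval (r3 < (1 + (element // 3))) {0,1,2,3,4,5,6,7}
step 5: r3 <- ((element + r3) + (r2 * r2)) {3,4,5,6,7}
step 6: r3 <- (r3 + 3)               {3,4,5,6,7}
step 7: eval (r3 < (1 + (element // 3))) {3,4,5,6,7}
step 8: r3 <- ((r2 + r3) % 3)        {0,1,2,3,4,5,6,7}
step 9: r2 <- r3                     {0,1,2,3,4,5,6,7}

Answer: 10 steps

r2: 1,2,0,1,1,0,1,1
r3: 1,2,0,1,1,0,1,1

steps = 10; useful = 71; efficiency = 71/80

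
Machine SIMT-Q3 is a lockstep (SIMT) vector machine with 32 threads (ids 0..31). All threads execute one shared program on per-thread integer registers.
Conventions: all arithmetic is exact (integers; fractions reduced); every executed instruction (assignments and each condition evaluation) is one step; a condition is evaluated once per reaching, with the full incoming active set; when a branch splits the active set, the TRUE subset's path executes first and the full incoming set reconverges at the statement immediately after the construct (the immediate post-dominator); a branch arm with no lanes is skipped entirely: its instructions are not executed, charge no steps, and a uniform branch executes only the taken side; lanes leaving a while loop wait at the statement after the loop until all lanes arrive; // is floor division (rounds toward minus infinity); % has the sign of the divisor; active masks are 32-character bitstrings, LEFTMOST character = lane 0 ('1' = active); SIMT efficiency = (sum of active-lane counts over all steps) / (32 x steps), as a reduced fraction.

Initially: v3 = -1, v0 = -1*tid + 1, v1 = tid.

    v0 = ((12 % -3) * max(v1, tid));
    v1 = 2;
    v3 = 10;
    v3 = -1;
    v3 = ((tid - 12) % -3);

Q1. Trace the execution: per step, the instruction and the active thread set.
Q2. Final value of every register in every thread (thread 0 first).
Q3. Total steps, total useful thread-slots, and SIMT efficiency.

step 0: v0 <- ((12 % -3) * max(v1, tid)) 11111111111111111111111111111111
step 1: v1 <- 2                      11111111111111111111111111111111
step 2: v3 <- 10                     11111111111111111111111111111111
step 3: v3 <- -1                     11111111111111111111111111111111
step 4: v3 <- ((tid - 12) % -3)      11111111111111111111111111111111

Answer: 5 steps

v3: 0,-2,-1,0,-2,-1,0,-2,-1,0,-2,-1,0,-2,-1,0,-2,-1,0,-2,-1,0,-2,-1,0,-2,-1,0,-2,-1,0,-2
v0: 0,0,0,0,0,0,0,0,0,0,0,0,0,0,0,0,0,0,0,0,0,0,0,0,0,0,0,0,0,0,0,0
v1: 2,2,2,2,2,2,2,2,2,2,2,2,2,2,2,2,2,2,2,2,2,2,2,2,2,2,2,2,2,2,2,2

steps = 5; useful = 160; efficiency = 160/160 = 1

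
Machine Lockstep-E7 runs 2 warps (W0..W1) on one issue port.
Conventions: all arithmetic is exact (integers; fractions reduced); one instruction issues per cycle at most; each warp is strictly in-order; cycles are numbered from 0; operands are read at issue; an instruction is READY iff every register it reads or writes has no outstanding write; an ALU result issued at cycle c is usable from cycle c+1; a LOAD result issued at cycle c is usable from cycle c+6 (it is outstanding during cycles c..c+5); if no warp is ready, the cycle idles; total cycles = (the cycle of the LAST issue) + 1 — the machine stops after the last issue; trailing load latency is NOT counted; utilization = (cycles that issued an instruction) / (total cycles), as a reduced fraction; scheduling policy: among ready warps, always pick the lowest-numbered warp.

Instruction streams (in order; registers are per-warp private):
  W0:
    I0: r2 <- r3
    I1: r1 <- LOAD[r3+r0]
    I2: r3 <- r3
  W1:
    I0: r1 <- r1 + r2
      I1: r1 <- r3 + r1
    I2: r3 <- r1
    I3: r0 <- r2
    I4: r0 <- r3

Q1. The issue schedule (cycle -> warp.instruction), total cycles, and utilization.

cycle 0: W0.I0
cycle 1: W0.I1
cycle 2: W0.I2
cycle 3: W1.I0
cycle 4: W1.I1
cycle 5: W1.I2
cycle 6: W1.I3
cycle 7: W1.I4

Answer: 8 cycles, utilization 1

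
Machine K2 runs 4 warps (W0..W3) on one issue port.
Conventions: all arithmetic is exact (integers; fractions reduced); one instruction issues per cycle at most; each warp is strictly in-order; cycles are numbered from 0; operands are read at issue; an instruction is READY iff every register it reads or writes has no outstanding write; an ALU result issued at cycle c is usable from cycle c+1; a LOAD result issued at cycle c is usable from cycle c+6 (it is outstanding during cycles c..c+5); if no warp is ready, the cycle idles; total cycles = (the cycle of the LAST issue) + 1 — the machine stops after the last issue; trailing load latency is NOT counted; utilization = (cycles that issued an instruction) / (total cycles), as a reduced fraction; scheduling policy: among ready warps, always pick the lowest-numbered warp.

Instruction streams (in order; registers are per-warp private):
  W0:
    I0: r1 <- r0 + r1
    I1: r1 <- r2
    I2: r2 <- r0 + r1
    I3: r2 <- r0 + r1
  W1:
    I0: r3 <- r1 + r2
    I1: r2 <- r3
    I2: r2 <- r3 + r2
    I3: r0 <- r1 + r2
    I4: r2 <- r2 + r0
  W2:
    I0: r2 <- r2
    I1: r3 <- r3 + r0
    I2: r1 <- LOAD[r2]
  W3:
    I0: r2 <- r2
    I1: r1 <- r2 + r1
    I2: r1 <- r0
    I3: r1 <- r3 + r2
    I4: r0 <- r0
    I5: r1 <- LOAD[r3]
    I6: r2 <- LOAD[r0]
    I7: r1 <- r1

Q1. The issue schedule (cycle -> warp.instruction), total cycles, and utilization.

cycle 0: W0.I0
cycle 1: W0.I1
cycle 2: W0.I2
cycle 3: W0.I3
cycle 4: W1.I0
cycle 5: W1.I1
cycle 6: W1.I2
cycle 7: W1.I3
cycle 8: W1.I4
cycle 9: W2.I0
cycle 10: W2.I1
cycle 11: W2.I2
cycle 12: W3.I0
cycle 13: W3.I1
cycle 14: W3.I2
cycle 15: W3.I3
cycle 16: W3.I4
cycle 17: W3.I5
cycle 18: W3.I6
cycle 19: idle
cycle 20: idle
cycle 21: idle
cycle 22: idle
cycle 23: W3.I7

Answer: 24 cycles, utilization 5/6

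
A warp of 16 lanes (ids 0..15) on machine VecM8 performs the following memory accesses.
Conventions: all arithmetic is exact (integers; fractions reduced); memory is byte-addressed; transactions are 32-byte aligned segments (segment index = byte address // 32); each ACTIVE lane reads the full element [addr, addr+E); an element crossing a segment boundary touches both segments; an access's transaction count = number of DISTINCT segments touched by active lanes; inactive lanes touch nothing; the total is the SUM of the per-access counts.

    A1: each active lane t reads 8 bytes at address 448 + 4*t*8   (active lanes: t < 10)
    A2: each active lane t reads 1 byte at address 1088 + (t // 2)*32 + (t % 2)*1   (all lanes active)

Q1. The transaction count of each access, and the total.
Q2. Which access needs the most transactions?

A1: 10 transactions
A2: 8 transactions

Answer: 10,8; total 18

Answer: A1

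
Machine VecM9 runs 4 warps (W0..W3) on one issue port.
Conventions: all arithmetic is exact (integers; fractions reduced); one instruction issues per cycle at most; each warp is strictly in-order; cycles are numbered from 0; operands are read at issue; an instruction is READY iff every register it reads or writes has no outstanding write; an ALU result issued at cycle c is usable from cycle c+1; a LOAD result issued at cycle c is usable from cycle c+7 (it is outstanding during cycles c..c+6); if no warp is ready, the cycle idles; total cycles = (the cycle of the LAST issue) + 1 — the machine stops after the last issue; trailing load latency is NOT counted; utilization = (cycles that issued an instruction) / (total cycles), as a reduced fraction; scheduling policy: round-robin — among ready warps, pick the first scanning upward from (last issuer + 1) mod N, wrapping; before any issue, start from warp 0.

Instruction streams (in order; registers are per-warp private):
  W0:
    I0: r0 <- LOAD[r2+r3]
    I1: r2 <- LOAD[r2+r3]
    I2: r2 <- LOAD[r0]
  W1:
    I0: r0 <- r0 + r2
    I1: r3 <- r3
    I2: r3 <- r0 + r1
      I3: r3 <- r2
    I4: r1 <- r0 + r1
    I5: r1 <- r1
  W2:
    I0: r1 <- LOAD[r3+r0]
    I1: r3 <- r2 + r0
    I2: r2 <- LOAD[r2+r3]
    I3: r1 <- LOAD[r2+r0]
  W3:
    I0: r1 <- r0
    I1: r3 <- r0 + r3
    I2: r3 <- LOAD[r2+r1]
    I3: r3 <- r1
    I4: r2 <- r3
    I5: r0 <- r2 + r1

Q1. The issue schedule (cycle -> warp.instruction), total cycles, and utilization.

cycle 0: W0.I0
cycle 1: W1.I0
cycle 2: W2.I0
cycle 3: W3.I0
cycle 4: W0.I1
cycle 5: W1.I1
cycle 6: W2.I1
cycle 7: W3.I1
cycle 8: W1.I2
cycle 9: W2.I2
cycle 10: W3.I2
cycle 11: W0.I2
cycle 12: W1.I3
cycle 13: W1.I4
cycle 14: W1.I5
cycle 15: idle
cycle 16: W2.I3
cycle 17: W3.I3
cycle 18: W3.I4
cycle 19: W3.I5

Answer: 20 cycles, utilization 19/20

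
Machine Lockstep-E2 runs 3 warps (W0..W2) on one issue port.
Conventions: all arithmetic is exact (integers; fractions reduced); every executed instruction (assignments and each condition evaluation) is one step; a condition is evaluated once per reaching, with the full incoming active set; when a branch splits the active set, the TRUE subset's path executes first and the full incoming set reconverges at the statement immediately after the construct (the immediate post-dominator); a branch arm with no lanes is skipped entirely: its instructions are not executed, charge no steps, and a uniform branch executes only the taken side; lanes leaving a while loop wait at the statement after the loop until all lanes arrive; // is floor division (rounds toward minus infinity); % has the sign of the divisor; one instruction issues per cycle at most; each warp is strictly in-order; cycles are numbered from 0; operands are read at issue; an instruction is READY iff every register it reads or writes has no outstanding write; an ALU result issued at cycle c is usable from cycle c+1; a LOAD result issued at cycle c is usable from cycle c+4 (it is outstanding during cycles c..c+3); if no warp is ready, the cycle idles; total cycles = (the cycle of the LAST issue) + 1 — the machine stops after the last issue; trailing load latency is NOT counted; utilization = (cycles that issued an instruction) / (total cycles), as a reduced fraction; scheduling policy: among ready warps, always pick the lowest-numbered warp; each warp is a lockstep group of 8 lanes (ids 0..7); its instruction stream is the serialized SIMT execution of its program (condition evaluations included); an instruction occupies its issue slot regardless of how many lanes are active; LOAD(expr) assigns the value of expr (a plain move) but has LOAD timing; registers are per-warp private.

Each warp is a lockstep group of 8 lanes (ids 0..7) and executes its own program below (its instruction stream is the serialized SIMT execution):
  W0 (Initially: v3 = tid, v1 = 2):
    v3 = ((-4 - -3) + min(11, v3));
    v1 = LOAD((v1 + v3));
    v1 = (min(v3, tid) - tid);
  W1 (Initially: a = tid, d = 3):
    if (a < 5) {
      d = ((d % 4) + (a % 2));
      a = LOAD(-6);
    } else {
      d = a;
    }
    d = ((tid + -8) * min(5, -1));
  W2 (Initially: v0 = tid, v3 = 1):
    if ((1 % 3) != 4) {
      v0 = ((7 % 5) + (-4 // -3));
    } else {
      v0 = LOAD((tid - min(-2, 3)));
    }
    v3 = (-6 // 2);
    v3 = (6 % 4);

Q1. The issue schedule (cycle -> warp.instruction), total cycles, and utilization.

cycle 0: W0.I0
cycle 1: W0.I1
cycle 2: W1.I0
cycle 3: W1.I1
cycle 4: W1.I2
cycle 5: W0.I2
cycle 6: W2.I0
cycle 7: W2.I1
cycle 8: W1.I3
cycle 9: W1.I4
cycle 10: W2.I2
cycle 11: W2.I3

Answer: 12 cycles, utilization 1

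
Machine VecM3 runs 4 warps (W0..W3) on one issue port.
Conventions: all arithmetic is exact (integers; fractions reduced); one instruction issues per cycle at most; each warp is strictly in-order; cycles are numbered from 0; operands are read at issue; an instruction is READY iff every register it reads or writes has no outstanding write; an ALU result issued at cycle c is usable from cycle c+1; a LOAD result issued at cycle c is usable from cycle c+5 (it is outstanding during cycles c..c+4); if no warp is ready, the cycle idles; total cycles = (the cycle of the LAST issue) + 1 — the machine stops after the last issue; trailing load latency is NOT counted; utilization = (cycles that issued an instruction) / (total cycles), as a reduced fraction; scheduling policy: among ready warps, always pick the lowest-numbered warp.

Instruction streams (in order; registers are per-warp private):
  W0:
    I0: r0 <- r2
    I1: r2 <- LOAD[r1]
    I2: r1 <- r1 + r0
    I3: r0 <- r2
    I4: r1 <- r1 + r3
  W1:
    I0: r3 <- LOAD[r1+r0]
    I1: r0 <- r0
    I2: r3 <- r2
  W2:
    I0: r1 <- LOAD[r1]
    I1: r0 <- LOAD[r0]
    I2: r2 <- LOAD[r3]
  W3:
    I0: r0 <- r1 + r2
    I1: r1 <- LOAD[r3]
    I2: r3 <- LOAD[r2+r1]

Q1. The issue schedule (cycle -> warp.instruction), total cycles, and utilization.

cycle 0: W0.I0
cycle 1: W0.I1
cycle 2: W0.I2
cycle 3: W1.I0
cycle 4: W1.I1
cycle 5: W2.I0
cycle 6: W0.I3
cycle 7: W0.I4
cycle 8: W1.I2
cycle 9: W2.I1
cycle 10: W2.I2
cycle 11: W3.I0
cycle 12: W3.I1
cycle 13: idle
cycle 14: idle
cycle 15: idle
cycle 16: idle
cycle 17: W3.I2

Answer: 18 cycles, utilization 7/9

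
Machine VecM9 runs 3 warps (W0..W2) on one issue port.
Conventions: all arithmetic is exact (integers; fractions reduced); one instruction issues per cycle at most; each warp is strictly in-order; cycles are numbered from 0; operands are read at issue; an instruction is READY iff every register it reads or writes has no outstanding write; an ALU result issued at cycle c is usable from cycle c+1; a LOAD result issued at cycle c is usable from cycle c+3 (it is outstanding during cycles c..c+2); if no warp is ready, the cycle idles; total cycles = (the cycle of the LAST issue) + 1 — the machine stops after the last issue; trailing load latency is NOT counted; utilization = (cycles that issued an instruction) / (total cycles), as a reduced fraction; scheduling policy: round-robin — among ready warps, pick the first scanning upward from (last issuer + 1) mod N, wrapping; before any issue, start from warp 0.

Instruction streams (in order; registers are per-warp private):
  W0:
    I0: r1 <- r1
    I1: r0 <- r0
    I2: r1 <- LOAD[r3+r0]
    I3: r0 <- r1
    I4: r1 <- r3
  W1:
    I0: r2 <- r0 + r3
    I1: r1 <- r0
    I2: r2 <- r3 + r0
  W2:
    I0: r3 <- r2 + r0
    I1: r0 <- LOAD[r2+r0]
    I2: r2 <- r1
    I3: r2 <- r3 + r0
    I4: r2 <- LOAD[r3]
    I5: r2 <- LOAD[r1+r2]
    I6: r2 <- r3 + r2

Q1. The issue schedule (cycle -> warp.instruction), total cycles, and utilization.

cycle 0: W0.I0
cycle 1: W1.I0
cycle 2: W2.I0
cycle 3: W0.I1
cycle 4: W1.I1
cycle 5: W2.I1
cycle 6: W0.I2
cycle 7: W1.I2
cycle 8: W2.I2
cycle 9: W0.I3
cycle 10: W2.I3
cycle 11: W0.I4
cycle 12: W2.I4
cycle 13: idle
cycle 14: idle
cycle 15: W2.I5
cycle 16: idle
cycle 17: idle
cycle 18: W2.I6

Answer: 19 cycles, utilization 15/19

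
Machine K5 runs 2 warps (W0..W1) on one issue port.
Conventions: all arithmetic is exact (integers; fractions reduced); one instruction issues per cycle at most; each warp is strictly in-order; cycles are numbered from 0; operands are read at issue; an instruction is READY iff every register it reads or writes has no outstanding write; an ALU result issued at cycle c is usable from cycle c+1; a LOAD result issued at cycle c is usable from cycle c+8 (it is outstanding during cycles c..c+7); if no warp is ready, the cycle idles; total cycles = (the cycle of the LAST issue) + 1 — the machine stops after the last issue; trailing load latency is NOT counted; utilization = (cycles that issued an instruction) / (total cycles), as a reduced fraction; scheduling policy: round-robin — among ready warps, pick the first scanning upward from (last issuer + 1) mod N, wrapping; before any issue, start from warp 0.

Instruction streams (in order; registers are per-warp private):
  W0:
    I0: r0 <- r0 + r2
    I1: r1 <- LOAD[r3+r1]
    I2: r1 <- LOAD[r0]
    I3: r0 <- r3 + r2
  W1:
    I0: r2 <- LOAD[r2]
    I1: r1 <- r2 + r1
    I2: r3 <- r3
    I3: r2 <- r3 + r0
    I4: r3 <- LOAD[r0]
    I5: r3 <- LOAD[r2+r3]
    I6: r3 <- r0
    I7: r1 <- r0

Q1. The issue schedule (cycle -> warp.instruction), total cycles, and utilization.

cycle 0: W0.I0
cycle 1: W1.I0
cycle 2: W0.I1
cycle 3: idle
cycle 4: idle
cycle 5: idle
cycle 6: idle
cycle 7: idle
cycle 8: idle
cycle 9: W1.I1
cycle 10: W0.I2
cycle 11: W1.I2
cycle 12: W0.I3
cycle 13: W1.I3
cycle 14: W1.I4
cycle 15: idle
cycle 16: idle
cycle 17: idle
cycle 18: idle
cycle 19: idle
cycle 20: idle
cycle 21: idle
cycle 22: W1.I5
cycle 23: idle
cycle 24: idle
cycle 25: idle
cycle 26: idle
cycle 27: idle
cycle 28: idle
cycle 29: idle
cycle 30: W1.I6
cycle 31: W1.I7

Answer: 32 cycles, utilization 3/8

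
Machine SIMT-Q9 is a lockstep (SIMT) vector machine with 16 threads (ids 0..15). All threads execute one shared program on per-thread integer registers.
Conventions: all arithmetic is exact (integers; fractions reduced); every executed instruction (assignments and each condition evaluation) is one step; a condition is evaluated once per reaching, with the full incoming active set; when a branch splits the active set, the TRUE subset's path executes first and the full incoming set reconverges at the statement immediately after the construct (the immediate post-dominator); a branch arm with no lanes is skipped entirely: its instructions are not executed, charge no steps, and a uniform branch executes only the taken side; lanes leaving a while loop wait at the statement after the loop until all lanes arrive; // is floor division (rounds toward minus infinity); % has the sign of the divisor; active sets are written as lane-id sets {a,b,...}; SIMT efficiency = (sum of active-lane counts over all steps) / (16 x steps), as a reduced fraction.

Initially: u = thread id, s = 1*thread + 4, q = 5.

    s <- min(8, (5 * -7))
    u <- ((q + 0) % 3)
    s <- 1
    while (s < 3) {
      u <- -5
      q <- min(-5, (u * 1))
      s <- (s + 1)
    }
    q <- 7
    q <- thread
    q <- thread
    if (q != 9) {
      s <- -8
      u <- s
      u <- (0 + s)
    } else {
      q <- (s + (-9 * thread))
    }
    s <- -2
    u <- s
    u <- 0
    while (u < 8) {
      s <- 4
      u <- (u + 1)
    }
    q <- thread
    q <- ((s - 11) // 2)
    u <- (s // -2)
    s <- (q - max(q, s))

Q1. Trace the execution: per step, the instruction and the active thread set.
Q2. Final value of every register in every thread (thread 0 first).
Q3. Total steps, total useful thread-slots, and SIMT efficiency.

step 0: s <- min(8, (5 * -7))        {0,1,2,3,4,5,6,7,8,9,10,11,12,13,14,15}
step 1: u <- ((q + 0) % 3)           {0,1,2,3,4,5,6,7,8,9,10,11,12,13,14,15}
step 2: s <- 1                       {0,1,2,3,4,5,6,7,8,9,10,11,12,13,14,15}
step 3: eval (s < 3)                 {0,1,2,3,4,5,6,7,8,9,10,11,12,13,14,15}
step 4: u <- -5                      {0,1,2,3,4,5,6,7,8,9,10,11,12,13,14,15}
step 5: q <- min(-5, (u * 1))        {0,1,2,3,4,5,6,7,8,9,10,11,12,13,14,15}
step 6: s <- (s + 1)                 {0,1,2,3,4,5,6,7,8,9,10,11,12,13,14,15}
step 7: eval (s < 3)                 {0,1,2,3,4,5,6,7,8,9,10,11,12,13,14,15}
step 8: u <- -5                      {0,1,2,3,4,5,6,7,8,9,10,11,12,13,14,15}
step 9: q <- min(-5, (u * 1))        {0,1,2,3,4,5,6,7,8,9,10,11,12,13,14,15}
step 10: s <- (s + 1)                 {0,1,2,3,4,5,6,7,8,9,10,11,12,13,14,15}
step 11: eval (s < 3)                 {0,1,2,3,4,5,6,7,8,9,10,11,12,13,14,15}
step 12: q <- 7                       {0,1,2,3,4,5,6,7,8,9,10,11,12,13,14,15}
step 13: q <- thread                  {0,1,2,3,4,5,6,7,8,9,10,11,12,13,14,15}
step 14: q <- thread                  {0,1,2,3,4,5,6,7,8,9,10,11,12,13,14,15}
step 15: eval (q != 9)                {0,1,2,3,4,5,6,7,8,9,10,11,12,13,14,15}
step 16: s <- -8                      {0,1,2,3,4,5,6,7,8,10,11,12,13,14,15}
step 17: u <- s                       {0,1,2,3,4,5,6,7,8,10,11,12,13,14,15}
step 18: u <- (0 + s)                 {0,1,2,3,4,5,6,7,8,10,11,12,13,14,15}
step 19: q <- (s + (-9 * thread))     {9}
step 20: s <- -2                      {0,1,2,3,4,5,6,7,8,9,10,11,12,13,14,15}
step 21: u <- s                       {0,1,2,3,4,5,6,7,8,9,10,11,12,13,14,15}
step 22: u <- 0                       {0,1,2,3,4,5,6,7,8,9,10,11,12,13,14,15}
step 23: eval (u < 8)                 {0,1,2,3,4,5,6,7,8,9,10,11,12,13,14,15}
step 24: s <- 4                       {0,1,2,3,4,5,6,7,8,9,10,11,12,13,14,15}
step 25: u <- (u + 1)                 {0,1,2,3,4,5,6,7,8,9,10,11,12,13,14,15}
step 26: eval (u < 8)                 {0,1,2,3,4,5,6,7,8,9,10,11,12,13,14,15}
step 27: s <- 4                       {0,1,2,3,4,5,6,7,8,9,10,11,12,13,14,15}
step 28: u <- (u + 1)                 {0,1,2,3,4,5,6,7,8,9,10,11,12,13,14,15}
step 29: eval (u < 8)                 {0,1,2,3,4,5,6,7,8,9,10,11,12,13,14,15}
step 30: s <- 4                       {0,1,2,3,4,5,6,7,8,9,10,11,12,13,14,15}
step 31: u <- (u + 1)                 {0,1,2,3,4,5,6,7,8,9,10,11,12,13,14,15}
step 32: eval (u < 8)                 {0,1,2,3,4,5,6,7,8,9,10,11,12,13,14,15}
step 33: s <- 4                       {0,1,2,3,4,5,6,7,8,9,10,11,12,13,14,15}
step 34: u <- (u + 1)                 {0,1,2,3,4,5,6,7,8,9,10,11,12,13,14,15}
step 35: eval (u < 8)                 {0,1,2,3,4,5,6,7,8,9,10,11,12,13,14,15}
step 36: s <- 4                       {0,1,2,3,4,5,6,7,8,9,10,11,12,13,14,15}
step 37: u <- (u + 1)                 {0,1,2,3,4,5,6,7,8,9,10,11,12,13,14,15}
step 38: eval (u < 8)                 {0,1,2,3,4,5,6,7,8,9,10,11,12,13,14,15}
step 39: s <- 4                       {0,1,2,3,4,5,6,7,8,9,10,11,12,13,14,15}
step 40: u <- (u + 1)                 {0,1,2,3,4,5,6,7,8,9,10,11,12,13,14,15}
step 41: eval (u < 8)                 {0,1,2,3,4,5,6,7,8,9,10,11,12,13,14,15}
step 42: s <- 4                       {0,1,2,3,4,5,6,7,8,9,10,11,12,13,14,15}
step 43: u <- (u + 1)                 {0,1,2,3,4,5,6,7,8,9,10,11,12,13,14,15}
step 44: eval (u < 8)                 {0,1,2,3,4,5,6,7,8,9,10,11,12,13,14,15}
step 45: s <- 4                       {0,1,2,3,4,5,6,7,8,9,10,11,12,13,14,15}
step 46: u <- (u + 1)                 {0,1,2,3,4,5,6,7,8,9,10,11,12,13,14,15}
step 47: eval (u < 8)                 {0,1,2,3,4,5,6,7,8,9,10,11,12,13,14,15}
step 48: q <- thread                  {0,1,2,3,4,5,6,7,8,9,10,11,12,13,14,15}
step 49: q <- ((s - 11) // 2)         {0,1,2,3,4,5,6,7,8,9,10,11,12,13,14,15}
step 50: u <- (s // -2)               {0,1,2,3,4,5,6,7,8,9,10,11,12,13,14,15}
step 51: s <- (q - max(q, s))         {0,1,2,3,4,5,6,7,8,9,10,11,12,13,14,15}

Answer: 52 steps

u: -2,-2,-2,-2,-2,-2,-2,-2,-2,-2,-2,-2,-2,-2,-2,-2
s: -8,-8,-8,-8,-8,-8,-8,-8,-8,-8,-8,-8,-8,-8,-8,-8
q: -4,-4,-4,-4,-4,-4,-4,-4,-4,-4,-4,-4,-4,-4,-4,-4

steps = 52; useful = 814; efficiency = 814/832 = 407/416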